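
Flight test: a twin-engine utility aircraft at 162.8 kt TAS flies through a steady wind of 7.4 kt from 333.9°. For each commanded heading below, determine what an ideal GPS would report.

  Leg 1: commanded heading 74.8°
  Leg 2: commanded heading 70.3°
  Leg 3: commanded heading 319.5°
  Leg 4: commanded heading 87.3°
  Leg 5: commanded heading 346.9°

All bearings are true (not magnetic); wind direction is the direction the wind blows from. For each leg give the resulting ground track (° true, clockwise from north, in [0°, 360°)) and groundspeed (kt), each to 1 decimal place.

Leg 1: heading 74.8°; drift +2.5° → track 77.3°, groundspeed 164.4 kt
Leg 2: heading 70.3°; drift +2.6° → track 72.9°, groundspeed 163.8 kt
Leg 3: heading 319.5°; drift -0.7° → track 318.8°, groundspeed 155.6 kt
Leg 4: heading 87.3°; drift +2.3° → track 89.6°, groundspeed 165.9 kt
Leg 5: heading 346.9°; drift +0.6° → track 347.5°, groundspeed 155.6 kt

Leg 1: track=77.3°, groundspeed=164.4 kt
Leg 2: track=72.9°, groundspeed=163.8 kt
Leg 3: track=318.8°, groundspeed=155.6 kt
Leg 4: track=89.6°, groundspeed=165.9 kt
Leg 5: track=347.5°, groundspeed=155.6 kt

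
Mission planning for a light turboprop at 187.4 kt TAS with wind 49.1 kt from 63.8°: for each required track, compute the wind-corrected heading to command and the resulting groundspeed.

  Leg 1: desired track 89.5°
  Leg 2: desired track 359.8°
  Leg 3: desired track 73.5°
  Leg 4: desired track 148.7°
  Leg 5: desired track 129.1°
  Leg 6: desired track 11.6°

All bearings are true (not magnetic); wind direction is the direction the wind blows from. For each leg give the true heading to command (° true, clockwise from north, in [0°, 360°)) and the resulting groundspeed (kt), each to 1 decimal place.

Leg 1: desired track 89.5°; wind correction -6.5° → command heading 83.0°, groundspeed 141.9 kt
Leg 2: desired track 359.8°; wind correction +13.6° → command heading 13.4°, groundspeed 160.6 kt
Leg 3: desired track 73.5°; wind correction -2.5° → command heading 71.0°, groundspeed 138.8 kt
Leg 4: desired track 148.7°; wind correction -15.1° → command heading 133.6°, groundspeed 176.5 kt
Leg 5: desired track 129.1°; wind correction -13.8° → command heading 115.3°, groundspeed 161.5 kt
Leg 6: desired track 11.6°; wind correction +11.9° → command heading 23.5°, groundspeed 153.2 kt

Leg 1: heading=83.0°, groundspeed=141.9 kt
Leg 2: heading=13.4°, groundspeed=160.6 kt
Leg 3: heading=71.0°, groundspeed=138.8 kt
Leg 4: heading=133.6°, groundspeed=176.5 kt
Leg 5: heading=115.3°, groundspeed=161.5 kt
Leg 6: heading=23.5°, groundspeed=153.2 kt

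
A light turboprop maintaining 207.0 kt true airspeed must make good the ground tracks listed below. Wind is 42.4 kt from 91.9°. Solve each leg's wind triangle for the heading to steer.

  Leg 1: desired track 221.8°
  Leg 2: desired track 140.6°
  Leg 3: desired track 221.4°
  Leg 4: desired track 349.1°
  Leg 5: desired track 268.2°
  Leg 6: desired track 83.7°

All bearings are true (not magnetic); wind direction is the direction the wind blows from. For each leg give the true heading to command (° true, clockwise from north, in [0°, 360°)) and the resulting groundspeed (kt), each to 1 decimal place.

Leg 1: heading=212.8°, groundspeed=231.6 kt
Leg 2: heading=131.7°, groundspeed=176.6 kt
Leg 3: heading=212.3°, groundspeed=231.4 kt
Leg 4: heading=0.6°, groundspeed=212.2 kt
Leg 5: heading=267.4°, groundspeed=249.3 kt
Leg 6: heading=85.4°, groundspeed=164.9 kt

Leg 1: desired track 221.8°; wind correction -9.0° → command heading 212.8°, groundspeed 231.6 kt
Leg 2: desired track 140.6°; wind correction -8.9° → command heading 131.7°, groundspeed 176.6 kt
Leg 3: desired track 221.4°; wind correction -9.1° → command heading 212.3°, groundspeed 231.4 kt
Leg 4: desired track 349.1°; wind correction +11.5° → command heading 0.6°, groundspeed 212.2 kt
Leg 5: desired track 268.2°; wind correction -0.8° → command heading 267.4°, groundspeed 249.3 kt
Leg 6: desired track 83.7°; wind correction +1.7° → command heading 85.4°, groundspeed 164.9 kt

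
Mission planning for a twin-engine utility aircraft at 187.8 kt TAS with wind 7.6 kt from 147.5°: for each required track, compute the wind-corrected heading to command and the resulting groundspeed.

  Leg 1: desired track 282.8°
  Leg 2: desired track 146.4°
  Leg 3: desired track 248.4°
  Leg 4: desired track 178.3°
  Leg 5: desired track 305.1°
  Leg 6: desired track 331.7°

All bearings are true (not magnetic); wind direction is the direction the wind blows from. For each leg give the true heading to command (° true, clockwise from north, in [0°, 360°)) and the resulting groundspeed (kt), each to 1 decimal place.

Leg 1: heading=281.2°, groundspeed=193.1 kt
Leg 2: heading=146.4°, groundspeed=180.2 kt
Leg 3: heading=246.1°, groundspeed=189.1 kt
Leg 4: heading=177.1°, groundspeed=181.2 kt
Leg 5: heading=304.2°, groundspeed=194.8 kt
Leg 6: heading=331.9°, groundspeed=195.4 kt

Leg 1: desired track 282.8°; wind correction -1.6° → command heading 281.2°, groundspeed 193.1 kt
Leg 2: desired track 146.4°; wind correction +0.0° → command heading 146.4°, groundspeed 180.2 kt
Leg 3: desired track 248.4°; wind correction -2.3° → command heading 246.1°, groundspeed 189.1 kt
Leg 4: desired track 178.3°; wind correction -1.2° → command heading 177.1°, groundspeed 181.2 kt
Leg 5: desired track 305.1°; wind correction -0.9° → command heading 304.2°, groundspeed 194.8 kt
Leg 6: desired track 331.7°; wind correction +0.2° → command heading 331.9°, groundspeed 195.4 kt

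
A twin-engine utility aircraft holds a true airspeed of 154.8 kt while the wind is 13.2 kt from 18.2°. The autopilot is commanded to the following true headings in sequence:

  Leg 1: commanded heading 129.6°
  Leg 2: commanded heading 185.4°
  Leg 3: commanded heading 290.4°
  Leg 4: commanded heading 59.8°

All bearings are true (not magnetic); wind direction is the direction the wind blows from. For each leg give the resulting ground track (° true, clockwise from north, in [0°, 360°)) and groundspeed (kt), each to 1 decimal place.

Leg 1: track=134.0°, groundspeed=160.1 kt
Leg 2: track=186.4°, groundspeed=167.7 kt
Leg 3: track=285.5°, groundspeed=154.9 kt
Leg 4: track=63.3°, groundspeed=145.2 kt

Leg 1: heading 129.6°; drift +4.4° → track 134.0°, groundspeed 160.1 kt
Leg 2: heading 185.4°; drift +1.0° → track 186.4°, groundspeed 167.7 kt
Leg 3: heading 290.4°; drift -4.9° → track 285.5°, groundspeed 154.9 kt
Leg 4: heading 59.8°; drift +3.5° → track 63.3°, groundspeed 145.2 kt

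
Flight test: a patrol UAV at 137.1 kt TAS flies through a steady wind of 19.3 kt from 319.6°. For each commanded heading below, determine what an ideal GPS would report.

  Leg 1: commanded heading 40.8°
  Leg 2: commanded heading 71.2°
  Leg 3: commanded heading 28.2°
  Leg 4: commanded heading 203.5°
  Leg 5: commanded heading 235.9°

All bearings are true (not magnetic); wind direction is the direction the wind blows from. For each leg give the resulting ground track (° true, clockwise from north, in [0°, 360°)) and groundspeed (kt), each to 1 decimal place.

Leg 1: track=48.9°, groundspeed=135.5 kt
Leg 2: track=78.3°, groundspeed=145.3 kt
Leg 3: track=36.1°, groundspeed=131.3 kt
Leg 4: track=196.7°, groundspeed=146.6 kt
Leg 5: track=227.8°, groundspeed=136.3 kt

Leg 1: heading 40.8°; drift +8.1° → track 48.9°, groundspeed 135.5 kt
Leg 2: heading 71.2°; drift +7.1° → track 78.3°, groundspeed 145.3 kt
Leg 3: heading 28.2°; drift +7.9° → track 36.1°, groundspeed 131.3 kt
Leg 4: heading 203.5°; drift -6.8° → track 196.7°, groundspeed 146.6 kt
Leg 5: heading 235.9°; drift -8.1° → track 227.8°, groundspeed 136.3 kt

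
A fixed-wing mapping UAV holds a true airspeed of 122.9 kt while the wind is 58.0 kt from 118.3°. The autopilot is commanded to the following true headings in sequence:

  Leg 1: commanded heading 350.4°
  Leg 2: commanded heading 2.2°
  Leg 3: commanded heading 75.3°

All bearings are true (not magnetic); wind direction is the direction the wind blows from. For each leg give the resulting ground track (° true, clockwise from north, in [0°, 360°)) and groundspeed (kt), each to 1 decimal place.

Leg 1: heading 350.4°; drift -16.1° → track 334.3°, groundspeed 165.0 kt
Leg 2: heading 2.2°; drift -19.3° → track 342.9°, groundspeed 157.3 kt
Leg 3: heading 75.3°; drift -26.2° → track 49.1°, groundspeed 89.7 kt

Leg 1: track=334.3°, groundspeed=165.0 kt
Leg 2: track=342.9°, groundspeed=157.3 kt
Leg 3: track=49.1°, groundspeed=89.7 kt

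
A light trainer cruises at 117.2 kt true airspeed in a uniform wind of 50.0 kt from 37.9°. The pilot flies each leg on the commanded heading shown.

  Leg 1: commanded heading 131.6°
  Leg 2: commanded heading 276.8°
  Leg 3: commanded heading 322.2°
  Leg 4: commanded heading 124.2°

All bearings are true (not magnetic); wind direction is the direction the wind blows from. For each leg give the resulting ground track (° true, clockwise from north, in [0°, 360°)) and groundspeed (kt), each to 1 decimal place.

Leg 1: track=154.1°, groundspeed=130.4 kt
Leg 2: track=260.1°, groundspeed=149.3 kt
Leg 3: track=297.4°, groundspeed=115.5 kt
Leg 4: track=147.8°, groundspeed=124.4 kt

Leg 1: heading 131.6°; drift +22.5° → track 154.1°, groundspeed 130.4 kt
Leg 2: heading 276.8°; drift -16.7° → track 260.1°, groundspeed 149.3 kt
Leg 3: heading 322.2°; drift -24.8° → track 297.4°, groundspeed 115.5 kt
Leg 4: heading 124.2°; drift +23.6° → track 147.8°, groundspeed 124.4 kt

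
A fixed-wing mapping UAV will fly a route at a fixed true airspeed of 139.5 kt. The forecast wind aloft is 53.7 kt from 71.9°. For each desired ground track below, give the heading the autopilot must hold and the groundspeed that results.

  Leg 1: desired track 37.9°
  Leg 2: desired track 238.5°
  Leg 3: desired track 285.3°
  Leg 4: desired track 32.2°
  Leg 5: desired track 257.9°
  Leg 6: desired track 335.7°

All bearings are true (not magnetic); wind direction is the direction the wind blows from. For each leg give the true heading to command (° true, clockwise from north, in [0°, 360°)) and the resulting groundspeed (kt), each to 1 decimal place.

Leg 1: heading=50.3°, groundspeed=91.7 kt
Leg 2: heading=233.4°, groundspeed=191.2 kt
Leg 3: heading=297.5°, groundspeed=181.2 kt
Leg 4: heading=46.4°, groundspeed=93.9 kt
Leg 5: heading=260.2°, groundspeed=192.8 kt
Leg 6: heading=358.2°, groundspeed=134.7 kt

Leg 1: desired track 37.9°; wind correction +12.4° → command heading 50.3°, groundspeed 91.7 kt
Leg 2: desired track 238.5°; wind correction -5.1° → command heading 233.4°, groundspeed 191.2 kt
Leg 3: desired track 285.3°; wind correction +12.2° → command heading 297.5°, groundspeed 181.2 kt
Leg 4: desired track 32.2°; wind correction +14.2° → command heading 46.4°, groundspeed 93.9 kt
Leg 5: desired track 257.9°; wind correction +2.3° → command heading 260.2°, groundspeed 192.8 kt
Leg 6: desired track 335.7°; wind correction +22.5° → command heading 358.2°, groundspeed 134.7 kt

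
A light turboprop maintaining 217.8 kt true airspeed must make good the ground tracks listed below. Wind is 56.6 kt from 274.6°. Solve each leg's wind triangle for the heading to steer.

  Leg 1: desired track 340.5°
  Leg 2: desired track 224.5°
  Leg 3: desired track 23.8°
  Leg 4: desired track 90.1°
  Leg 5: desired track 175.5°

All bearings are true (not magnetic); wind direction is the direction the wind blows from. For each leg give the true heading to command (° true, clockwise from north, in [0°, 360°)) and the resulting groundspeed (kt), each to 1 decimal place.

Leg 1: heading=326.8°, groundspeed=188.5 kt
Leg 2: heading=236.0°, groundspeed=177.1 kt
Leg 3: heading=9.6°, groundspeed=229.8 kt
Leg 4: heading=88.9°, groundspeed=274.2 kt
Leg 5: heading=190.4°, groundspeed=219.5 kt

Leg 1: desired track 340.5°; wind correction -13.7° → command heading 326.8°, groundspeed 188.5 kt
Leg 2: desired track 224.5°; wind correction +11.5° → command heading 236.0°, groundspeed 177.1 kt
Leg 3: desired track 23.8°; wind correction -14.2° → command heading 9.6°, groundspeed 229.8 kt
Leg 4: desired track 90.1°; wind correction -1.2° → command heading 88.9°, groundspeed 274.2 kt
Leg 5: desired track 175.5°; wind correction +14.9° → command heading 190.4°, groundspeed 219.5 kt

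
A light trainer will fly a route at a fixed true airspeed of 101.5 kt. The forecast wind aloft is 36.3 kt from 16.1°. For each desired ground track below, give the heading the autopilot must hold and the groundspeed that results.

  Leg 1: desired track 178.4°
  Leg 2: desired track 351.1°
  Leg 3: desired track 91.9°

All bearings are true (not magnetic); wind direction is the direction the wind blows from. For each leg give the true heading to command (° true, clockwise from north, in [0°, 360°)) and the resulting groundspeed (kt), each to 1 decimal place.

Leg 1: heading=172.2°, groundspeed=135.5 kt
Leg 2: heading=359.8°, groundspeed=67.4 kt
Leg 3: heading=71.6°, groundspeed=86.3 kt

Leg 1: desired track 178.4°; wind correction -6.2° → command heading 172.2°, groundspeed 135.5 kt
Leg 2: desired track 351.1°; wind correction +8.7° → command heading 359.8°, groundspeed 67.4 kt
Leg 3: desired track 91.9°; wind correction -20.3° → command heading 71.6°, groundspeed 86.3 kt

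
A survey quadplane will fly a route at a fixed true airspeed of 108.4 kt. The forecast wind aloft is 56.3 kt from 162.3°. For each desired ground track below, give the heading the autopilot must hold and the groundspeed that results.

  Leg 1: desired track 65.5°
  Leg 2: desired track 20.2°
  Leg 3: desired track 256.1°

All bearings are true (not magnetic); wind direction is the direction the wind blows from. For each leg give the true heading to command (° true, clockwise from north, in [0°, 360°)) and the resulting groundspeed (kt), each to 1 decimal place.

Leg 1: desired track 65.5°; wind correction +31.0° → command heading 96.5°, groundspeed 99.5 kt
Leg 2: desired track 20.2°; wind correction +18.6° → command heading 38.8°, groundspeed 147.2 kt
Leg 3: desired track 256.1°; wind correction -31.2° → command heading 224.9°, groundspeed 96.4 kt

Leg 1: heading=96.5°, groundspeed=99.5 kt
Leg 2: heading=38.8°, groundspeed=147.2 kt
Leg 3: heading=224.9°, groundspeed=96.4 kt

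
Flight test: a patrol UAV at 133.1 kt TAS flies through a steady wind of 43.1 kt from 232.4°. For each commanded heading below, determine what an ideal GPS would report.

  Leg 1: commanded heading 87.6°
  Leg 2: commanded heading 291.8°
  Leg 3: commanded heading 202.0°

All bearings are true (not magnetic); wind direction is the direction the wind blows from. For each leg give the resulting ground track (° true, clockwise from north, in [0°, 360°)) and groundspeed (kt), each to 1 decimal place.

Leg 1: track=79.2°, groundspeed=170.1 kt
Leg 2: track=310.3°, groundspeed=117.2 kt
Leg 3: track=189.2°, groundspeed=98.4 kt

Leg 1: heading 87.6°; drift -8.4° → track 79.2°, groundspeed 170.1 kt
Leg 2: heading 291.8°; drift +18.5° → track 310.3°, groundspeed 117.2 kt
Leg 3: heading 202.0°; drift -12.8° → track 189.2°, groundspeed 98.4 kt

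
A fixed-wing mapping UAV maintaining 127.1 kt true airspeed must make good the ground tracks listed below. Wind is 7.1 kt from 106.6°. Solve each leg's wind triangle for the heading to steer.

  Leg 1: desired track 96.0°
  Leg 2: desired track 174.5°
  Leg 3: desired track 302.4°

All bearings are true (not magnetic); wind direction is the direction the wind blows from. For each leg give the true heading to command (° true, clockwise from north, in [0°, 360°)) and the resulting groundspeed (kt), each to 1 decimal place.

Leg 1: heading=96.6°, groundspeed=120.1 kt
Leg 2: heading=171.5°, groundspeed=124.3 kt
Leg 3: heading=303.3°, groundspeed=133.9 kt

Leg 1: desired track 96.0°; wind correction +0.6° → command heading 96.6°, groundspeed 120.1 kt
Leg 2: desired track 174.5°; wind correction -3.0° → command heading 171.5°, groundspeed 124.3 kt
Leg 3: desired track 302.4°; wind correction +0.9° → command heading 303.3°, groundspeed 133.9 kt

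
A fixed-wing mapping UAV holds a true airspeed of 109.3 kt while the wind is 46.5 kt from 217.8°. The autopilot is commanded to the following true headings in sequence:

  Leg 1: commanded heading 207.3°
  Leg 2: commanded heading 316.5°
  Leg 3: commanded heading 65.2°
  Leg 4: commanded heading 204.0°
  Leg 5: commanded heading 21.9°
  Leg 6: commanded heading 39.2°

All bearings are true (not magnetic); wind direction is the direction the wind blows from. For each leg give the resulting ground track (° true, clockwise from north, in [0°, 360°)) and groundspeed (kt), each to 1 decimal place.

Leg 1: heading 207.3°; drift -7.6° → track 199.7°, groundspeed 64.1 kt
Leg 2: heading 316.5°; drift +21.6° → track 338.1°, groundspeed 125.1 kt
Leg 3: heading 65.2°; drift -8.1° → track 57.1°, groundspeed 152.1 kt
Leg 4: heading 204.0°; drift -9.8° → track 194.2°, groundspeed 65.1 kt
Leg 5: heading 21.9°; drift +4.7° → track 26.6°, groundspeed 154.5 kt
Leg 6: heading 39.2°; drift -0.4° → track 38.8°, groundspeed 155.8 kt

Leg 1: track=199.7°, groundspeed=64.1 kt
Leg 2: track=338.1°, groundspeed=125.1 kt
Leg 3: track=57.1°, groundspeed=152.1 kt
Leg 4: track=194.2°, groundspeed=65.1 kt
Leg 5: track=26.6°, groundspeed=154.5 kt
Leg 6: track=38.8°, groundspeed=155.8 kt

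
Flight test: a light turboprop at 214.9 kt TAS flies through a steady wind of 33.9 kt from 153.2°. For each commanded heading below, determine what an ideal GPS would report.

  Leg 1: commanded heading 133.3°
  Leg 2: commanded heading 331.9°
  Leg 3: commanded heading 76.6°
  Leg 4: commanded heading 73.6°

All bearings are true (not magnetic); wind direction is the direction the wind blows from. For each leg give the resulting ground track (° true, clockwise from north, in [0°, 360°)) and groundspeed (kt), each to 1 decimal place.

Leg 1: track=129.7°, groundspeed=183.4 kt
Leg 2: track=332.1°, groundspeed=248.8 kt
Leg 3: track=67.6°, groundspeed=209.7 kt
Leg 4: track=64.5°, groundspeed=211.4 kt

Leg 1: heading 133.3°; drift -3.6° → track 129.7°, groundspeed 183.4 kt
Leg 2: heading 331.9°; drift +0.2° → track 332.1°, groundspeed 248.8 kt
Leg 3: heading 76.6°; drift -9.0° → track 67.6°, groundspeed 209.7 kt
Leg 4: heading 73.6°; drift -9.1° → track 64.5°, groundspeed 211.4 kt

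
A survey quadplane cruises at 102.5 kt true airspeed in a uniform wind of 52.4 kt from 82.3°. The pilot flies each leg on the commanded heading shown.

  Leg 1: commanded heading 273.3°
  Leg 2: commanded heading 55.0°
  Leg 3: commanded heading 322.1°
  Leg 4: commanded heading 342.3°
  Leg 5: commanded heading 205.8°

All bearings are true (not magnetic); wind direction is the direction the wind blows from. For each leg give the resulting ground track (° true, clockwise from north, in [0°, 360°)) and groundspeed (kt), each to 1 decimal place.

Leg 1: heading 273.3°; drift -3.7° → track 269.6°, groundspeed 154.3 kt
Leg 2: heading 55.0°; drift -23.3° → track 31.7°, groundspeed 60.9 kt
Leg 3: heading 322.1°; drift -19.4° → track 302.7°, groundspeed 136.6 kt
Leg 4: heading 342.3°; drift -24.8° → track 317.5°, groundspeed 123.0 kt
Leg 5: heading 205.8°; drift +18.4° → track 224.2°, groundspeed 138.5 kt

Leg 1: track=269.6°, groundspeed=154.3 kt
Leg 2: track=31.7°, groundspeed=60.9 kt
Leg 3: track=302.7°, groundspeed=136.6 kt
Leg 4: track=317.5°, groundspeed=123.0 kt
Leg 5: track=224.2°, groundspeed=138.5 kt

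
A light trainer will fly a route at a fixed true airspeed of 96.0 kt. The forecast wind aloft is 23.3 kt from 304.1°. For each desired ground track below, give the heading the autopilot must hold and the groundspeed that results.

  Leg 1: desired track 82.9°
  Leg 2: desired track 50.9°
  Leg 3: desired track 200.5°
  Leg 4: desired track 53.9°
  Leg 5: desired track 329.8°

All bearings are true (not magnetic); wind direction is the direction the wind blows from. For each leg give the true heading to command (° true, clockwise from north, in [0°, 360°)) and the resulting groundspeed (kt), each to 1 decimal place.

Leg 1: heading=73.7°, groundspeed=112.3 kt
Leg 2: heading=37.5°, groundspeed=100.1 kt
Leg 3: heading=214.1°, groundspeed=98.8 kt
Leg 4: heading=40.7°, groundspeed=101.4 kt
Leg 5: heading=323.8°, groundspeed=74.5 kt

Leg 1: desired track 82.9°; wind correction -9.2° → command heading 73.7°, groundspeed 112.3 kt
Leg 2: desired track 50.9°; wind correction -13.4° → command heading 37.5°, groundspeed 100.1 kt
Leg 3: desired track 200.5°; wind correction +13.6° → command heading 214.1°, groundspeed 98.8 kt
Leg 4: desired track 53.9°; wind correction -13.2° → command heading 40.7°, groundspeed 101.4 kt
Leg 5: desired track 329.8°; wind correction -6.0° → command heading 323.8°, groundspeed 74.5 kt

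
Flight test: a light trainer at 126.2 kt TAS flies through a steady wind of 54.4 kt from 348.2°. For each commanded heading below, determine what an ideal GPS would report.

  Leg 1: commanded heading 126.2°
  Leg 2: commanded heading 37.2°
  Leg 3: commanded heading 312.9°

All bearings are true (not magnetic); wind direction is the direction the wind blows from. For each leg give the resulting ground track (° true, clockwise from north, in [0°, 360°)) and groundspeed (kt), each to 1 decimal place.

Leg 1: heading 126.2°; drift +12.3° → track 138.5°, groundspeed 170.6 kt
Leg 2: heading 37.2°; drift +24.4° → track 61.6°, groundspeed 99.4 kt
Leg 3: heading 312.9°; drift -21.0° → track 291.9°, groundspeed 87.6 kt

Leg 1: track=138.5°, groundspeed=170.6 kt
Leg 2: track=61.6°, groundspeed=99.4 kt
Leg 3: track=291.9°, groundspeed=87.6 kt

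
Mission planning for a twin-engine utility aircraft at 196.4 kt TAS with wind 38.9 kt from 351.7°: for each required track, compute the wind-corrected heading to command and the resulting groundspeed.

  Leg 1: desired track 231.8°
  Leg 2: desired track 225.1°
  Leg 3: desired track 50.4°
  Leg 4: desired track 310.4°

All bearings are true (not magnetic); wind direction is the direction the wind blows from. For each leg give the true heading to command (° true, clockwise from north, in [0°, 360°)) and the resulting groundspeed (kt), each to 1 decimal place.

Leg 1: desired track 231.8°; wind correction +9.9° → command heading 241.7°, groundspeed 212.9 kt
Leg 2: desired track 225.1°; wind correction +9.1° → command heading 234.2°, groundspeed 217.1 kt
Leg 3: desired track 50.4°; wind correction -9.7° → command heading 40.7°, groundspeed 173.4 kt
Leg 4: desired track 310.4°; wind correction +7.5° → command heading 317.9°, groundspeed 165.5 kt

Leg 1: heading=241.7°, groundspeed=212.9 kt
Leg 2: heading=234.2°, groundspeed=217.1 kt
Leg 3: heading=40.7°, groundspeed=173.4 kt
Leg 4: heading=317.9°, groundspeed=165.5 kt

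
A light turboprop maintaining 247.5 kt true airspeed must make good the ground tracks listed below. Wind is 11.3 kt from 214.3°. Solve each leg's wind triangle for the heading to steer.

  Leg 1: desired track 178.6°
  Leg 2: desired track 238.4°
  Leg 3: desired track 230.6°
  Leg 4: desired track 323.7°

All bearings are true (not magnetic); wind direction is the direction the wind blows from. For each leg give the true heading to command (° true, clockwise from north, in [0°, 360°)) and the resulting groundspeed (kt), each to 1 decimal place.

Leg 1: desired track 178.6°; wind correction +1.5° → command heading 180.1°, groundspeed 238.2 kt
Leg 2: desired track 238.4°; wind correction -1.1° → command heading 237.3°, groundspeed 237.1 kt
Leg 3: desired track 230.6°; wind correction -0.7° → command heading 229.9°, groundspeed 236.6 kt
Leg 4: desired track 323.7°; wind correction -2.5° → command heading 321.2°, groundspeed 251.0 kt

Leg 1: heading=180.1°, groundspeed=238.2 kt
Leg 2: heading=237.3°, groundspeed=237.1 kt
Leg 3: heading=229.9°, groundspeed=236.6 kt
Leg 4: heading=321.2°, groundspeed=251.0 kt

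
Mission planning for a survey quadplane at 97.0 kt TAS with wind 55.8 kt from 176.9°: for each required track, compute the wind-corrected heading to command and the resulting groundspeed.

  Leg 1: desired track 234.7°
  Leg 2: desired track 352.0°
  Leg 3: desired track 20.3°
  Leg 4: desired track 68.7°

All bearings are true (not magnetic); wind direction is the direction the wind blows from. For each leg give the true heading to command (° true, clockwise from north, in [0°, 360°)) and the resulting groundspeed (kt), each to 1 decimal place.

Leg 1: heading=205.6°, groundspeed=55.0 kt
Leg 2: heading=349.2°, groundspeed=152.5 kt
Leg 3: heading=33.5°, groundspeed=145.6 kt
Leg 4: heading=101.8°, groundspeed=98.7 kt

Leg 1: desired track 234.7°; wind correction -29.1° → command heading 205.6°, groundspeed 55.0 kt
Leg 2: desired track 352.0°; wind correction -2.8° → command heading 349.2°, groundspeed 152.5 kt
Leg 3: desired track 20.3°; wind correction +13.2° → command heading 33.5°, groundspeed 145.6 kt
Leg 4: desired track 68.7°; wind correction +33.1° → command heading 101.8°, groundspeed 98.7 kt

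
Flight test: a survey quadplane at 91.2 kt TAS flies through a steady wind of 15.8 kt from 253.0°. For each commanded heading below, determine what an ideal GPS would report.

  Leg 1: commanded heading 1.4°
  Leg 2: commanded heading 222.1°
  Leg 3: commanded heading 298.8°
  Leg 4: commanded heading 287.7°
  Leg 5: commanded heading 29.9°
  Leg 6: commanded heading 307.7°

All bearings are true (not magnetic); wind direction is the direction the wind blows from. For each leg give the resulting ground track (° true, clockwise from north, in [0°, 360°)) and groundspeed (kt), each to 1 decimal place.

Leg 1: track=10.3°, groundspeed=97.3 kt
Leg 2: track=216.1°, groundspeed=78.1 kt
Leg 3: track=306.8°, groundspeed=81.0 kt
Leg 4: track=294.3°, groundspeed=78.7 kt
Leg 5: track=35.9°, groundspeed=103.3 kt
Leg 6: track=316.6°, groundspeed=83.1 kt

Leg 1: heading 1.4°; drift +8.9° → track 10.3°, groundspeed 97.3 kt
Leg 2: heading 222.1°; drift -6.0° → track 216.1°, groundspeed 78.1 kt
Leg 3: heading 298.8°; drift +8.0° → track 306.8°, groundspeed 81.0 kt
Leg 4: heading 287.7°; drift +6.6° → track 294.3°, groundspeed 78.7 kt
Leg 5: heading 29.9°; drift +6.0° → track 35.9°, groundspeed 103.3 kt
Leg 6: heading 307.7°; drift +8.9° → track 316.6°, groundspeed 83.1 kt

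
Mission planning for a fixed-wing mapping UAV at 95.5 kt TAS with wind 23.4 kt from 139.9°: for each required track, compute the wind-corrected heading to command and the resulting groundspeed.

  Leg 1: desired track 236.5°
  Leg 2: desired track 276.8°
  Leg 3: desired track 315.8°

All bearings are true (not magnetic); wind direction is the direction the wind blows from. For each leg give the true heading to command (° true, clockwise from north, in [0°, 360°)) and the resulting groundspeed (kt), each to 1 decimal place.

Leg 1: desired track 236.5°; wind correction -14.1° → command heading 222.4°, groundspeed 95.3 kt
Leg 2: desired track 276.8°; wind correction -9.6° → command heading 267.2°, groundspeed 111.2 kt
Leg 3: desired track 315.8°; wind correction -1.0° → command heading 314.8°, groundspeed 118.8 kt

Leg 1: heading=222.4°, groundspeed=95.3 kt
Leg 2: heading=267.2°, groundspeed=111.2 kt
Leg 3: heading=314.8°, groundspeed=118.8 kt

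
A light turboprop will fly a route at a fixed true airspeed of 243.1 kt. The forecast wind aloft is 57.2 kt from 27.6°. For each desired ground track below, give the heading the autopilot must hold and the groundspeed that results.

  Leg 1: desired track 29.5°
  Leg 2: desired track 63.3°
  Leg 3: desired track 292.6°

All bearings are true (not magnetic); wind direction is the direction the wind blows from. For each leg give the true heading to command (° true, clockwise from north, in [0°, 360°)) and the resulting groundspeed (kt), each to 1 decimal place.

Leg 1: desired track 29.5°; wind correction -0.4° → command heading 29.1°, groundspeed 185.9 kt
Leg 2: desired track 63.3°; wind correction -7.9° → command heading 55.4°, groundspeed 194.3 kt
Leg 3: desired track 292.6°; wind correction +13.6° → command heading 306.2°, groundspeed 241.3 kt

Leg 1: heading=29.1°, groundspeed=185.9 kt
Leg 2: heading=55.4°, groundspeed=194.3 kt
Leg 3: heading=306.2°, groundspeed=241.3 kt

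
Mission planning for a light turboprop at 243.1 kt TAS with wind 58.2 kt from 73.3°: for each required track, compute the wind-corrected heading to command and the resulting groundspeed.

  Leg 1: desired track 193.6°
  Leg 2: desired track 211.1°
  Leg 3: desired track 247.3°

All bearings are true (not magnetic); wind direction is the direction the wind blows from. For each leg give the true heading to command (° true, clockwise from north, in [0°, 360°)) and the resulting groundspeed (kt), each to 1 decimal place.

Leg 1: desired track 193.6°; wind correction -11.9° → command heading 181.7°, groundspeed 267.2 kt
Leg 2: desired track 211.1°; wind correction -9.3° → command heading 201.8°, groundspeed 283.1 kt
Leg 3: desired track 247.3°; wind correction -1.4° → command heading 245.9°, groundspeed 300.9 kt

Leg 1: heading=181.7°, groundspeed=267.2 kt
Leg 2: heading=201.8°, groundspeed=283.1 kt
Leg 3: heading=245.9°, groundspeed=300.9 kt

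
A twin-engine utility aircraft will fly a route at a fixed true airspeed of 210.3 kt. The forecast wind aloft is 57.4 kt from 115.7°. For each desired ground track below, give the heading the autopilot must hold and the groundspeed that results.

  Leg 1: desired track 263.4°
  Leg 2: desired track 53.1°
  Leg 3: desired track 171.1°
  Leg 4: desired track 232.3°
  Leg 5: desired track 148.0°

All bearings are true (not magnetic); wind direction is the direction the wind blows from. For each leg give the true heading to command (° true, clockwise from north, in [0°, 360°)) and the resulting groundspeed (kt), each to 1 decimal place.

Leg 1: desired track 263.4°; wind correction -8.4° → command heading 255.0°, groundspeed 256.6 kt
Leg 2: desired track 53.1°; wind correction +14.0° → command heading 67.1°, groundspeed 177.6 kt
Leg 3: desired track 171.1°; wind correction -13.0° → command heading 158.1°, groundspeed 172.3 kt
Leg 4: desired track 232.3°; wind correction -14.1° → command heading 218.2°, groundspeed 229.6 kt
Leg 5: desired track 148.0°; wind correction -8.4° → command heading 139.6°, groundspeed 159.5 kt

Leg 1: heading=255.0°, groundspeed=256.6 kt
Leg 2: heading=67.1°, groundspeed=177.6 kt
Leg 3: heading=158.1°, groundspeed=172.3 kt
Leg 4: heading=218.2°, groundspeed=229.6 kt
Leg 5: heading=139.6°, groundspeed=159.5 kt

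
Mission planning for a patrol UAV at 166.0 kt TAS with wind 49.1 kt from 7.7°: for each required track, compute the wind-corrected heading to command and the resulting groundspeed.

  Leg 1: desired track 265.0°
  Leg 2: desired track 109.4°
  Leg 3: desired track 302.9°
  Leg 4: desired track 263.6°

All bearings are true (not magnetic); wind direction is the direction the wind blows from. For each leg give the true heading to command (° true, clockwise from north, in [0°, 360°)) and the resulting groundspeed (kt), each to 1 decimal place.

Leg 1: desired track 265.0°; wind correction +16.8° → command heading 281.8°, groundspeed 169.7 kt
Leg 2: desired track 109.4°; wind correction -16.8° → command heading 92.6°, groundspeed 168.8 kt
Leg 3: desired track 302.9°; wind correction +15.5° → command heading 318.4°, groundspeed 139.0 kt
Leg 4: desired track 263.6°; wind correction +16.7° → command heading 280.3°, groundspeed 171.0 kt

Leg 1: heading=281.8°, groundspeed=169.7 kt
Leg 2: heading=92.6°, groundspeed=168.8 kt
Leg 3: heading=318.4°, groundspeed=139.0 kt
Leg 4: heading=280.3°, groundspeed=171.0 kt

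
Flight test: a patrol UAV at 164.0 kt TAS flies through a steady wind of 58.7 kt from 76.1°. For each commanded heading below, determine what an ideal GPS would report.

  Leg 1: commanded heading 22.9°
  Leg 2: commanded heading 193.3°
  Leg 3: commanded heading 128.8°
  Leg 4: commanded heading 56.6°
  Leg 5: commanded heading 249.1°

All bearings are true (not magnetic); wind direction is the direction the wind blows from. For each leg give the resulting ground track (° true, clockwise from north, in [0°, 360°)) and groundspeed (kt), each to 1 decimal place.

Leg 1: track=2.9°, groundspeed=137.1 kt
Leg 2: track=208.6°, groundspeed=197.8 kt
Leg 3: track=148.8°, groundspeed=136.7 kt
Leg 4: track=46.4°, groundspeed=110.4 kt
Leg 5: track=250.9°, groundspeed=222.4 kt

Leg 1: heading 22.9°; drift -20.0° → track 2.9°, groundspeed 137.1 kt
Leg 2: heading 193.3°; drift +15.3° → track 208.6°, groundspeed 197.8 kt
Leg 3: heading 128.8°; drift +20.0° → track 148.8°, groundspeed 136.7 kt
Leg 4: heading 56.6°; drift -10.2° → track 46.4°, groundspeed 110.4 kt
Leg 5: heading 249.1°; drift +1.8° → track 250.9°, groundspeed 222.4 kt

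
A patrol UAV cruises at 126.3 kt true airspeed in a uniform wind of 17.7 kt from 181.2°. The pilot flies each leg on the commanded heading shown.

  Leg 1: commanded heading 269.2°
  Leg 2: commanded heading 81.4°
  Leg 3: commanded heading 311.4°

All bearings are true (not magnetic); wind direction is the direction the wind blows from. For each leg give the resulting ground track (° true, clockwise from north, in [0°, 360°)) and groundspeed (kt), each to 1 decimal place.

Leg 1: heading 269.2°; drift +8.0° → track 277.2°, groundspeed 126.9 kt
Leg 2: heading 81.4°; drift -7.7° → track 73.7°, groundspeed 130.5 kt
Leg 3: heading 311.4°; drift +5.6° → track 317.0°, groundspeed 138.4 kt

Leg 1: track=277.2°, groundspeed=126.9 kt
Leg 2: track=73.7°, groundspeed=130.5 kt
Leg 3: track=317.0°, groundspeed=138.4 kt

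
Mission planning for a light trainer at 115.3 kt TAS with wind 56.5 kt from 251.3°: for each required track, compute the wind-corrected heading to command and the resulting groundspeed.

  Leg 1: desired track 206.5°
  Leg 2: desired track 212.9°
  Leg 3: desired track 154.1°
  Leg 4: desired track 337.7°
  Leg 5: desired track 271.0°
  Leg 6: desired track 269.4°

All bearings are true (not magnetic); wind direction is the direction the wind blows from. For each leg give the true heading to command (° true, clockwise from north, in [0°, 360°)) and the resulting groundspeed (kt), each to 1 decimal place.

Leg 1: desired track 206.5°; wind correction +20.2° → command heading 226.7°, groundspeed 68.1 kt
Leg 2: desired track 212.9°; wind correction +17.7° → command heading 230.6°, groundspeed 65.6 kt
Leg 3: desired track 154.1°; wind correction +29.1° → command heading 183.2°, groundspeed 107.8 kt
Leg 4: desired track 337.7°; wind correction -29.3° → command heading 308.4°, groundspeed 97.0 kt
Leg 5: desired track 271.0°; wind correction -9.5° → command heading 261.5°, groundspeed 60.5 kt
Leg 6: desired track 269.4°; wind correction -8.8° → command heading 260.6°, groundspeed 60.3 kt

Leg 1: heading=226.7°, groundspeed=68.1 kt
Leg 2: heading=230.6°, groundspeed=65.6 kt
Leg 3: heading=183.2°, groundspeed=107.8 kt
Leg 4: heading=308.4°, groundspeed=97.0 kt
Leg 5: heading=261.5°, groundspeed=60.5 kt
Leg 6: heading=260.6°, groundspeed=60.3 kt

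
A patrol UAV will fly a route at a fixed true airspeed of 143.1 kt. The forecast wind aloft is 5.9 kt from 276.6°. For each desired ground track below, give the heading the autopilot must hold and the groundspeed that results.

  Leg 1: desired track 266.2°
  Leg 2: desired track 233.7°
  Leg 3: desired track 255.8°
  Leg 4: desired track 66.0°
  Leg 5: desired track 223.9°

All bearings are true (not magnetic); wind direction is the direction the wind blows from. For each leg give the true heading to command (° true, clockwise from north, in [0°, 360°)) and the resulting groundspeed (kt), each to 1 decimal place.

Leg 1: heading=266.6°, groundspeed=137.3 kt
Leg 2: heading=235.3°, groundspeed=138.7 kt
Leg 3: heading=256.6°, groundspeed=137.6 kt
Leg 4: heading=64.8°, groundspeed=148.1 kt
Leg 5: heading=225.8°, groundspeed=139.4 kt

Leg 1: desired track 266.2°; wind correction +0.4° → command heading 266.6°, groundspeed 137.3 kt
Leg 2: desired track 233.7°; wind correction +1.6° → command heading 235.3°, groundspeed 138.7 kt
Leg 3: desired track 255.8°; wind correction +0.8° → command heading 256.6°, groundspeed 137.6 kt
Leg 4: desired track 66.0°; wind correction -1.2° → command heading 64.8°, groundspeed 148.1 kt
Leg 5: desired track 223.9°; wind correction +1.9° → command heading 225.8°, groundspeed 139.4 kt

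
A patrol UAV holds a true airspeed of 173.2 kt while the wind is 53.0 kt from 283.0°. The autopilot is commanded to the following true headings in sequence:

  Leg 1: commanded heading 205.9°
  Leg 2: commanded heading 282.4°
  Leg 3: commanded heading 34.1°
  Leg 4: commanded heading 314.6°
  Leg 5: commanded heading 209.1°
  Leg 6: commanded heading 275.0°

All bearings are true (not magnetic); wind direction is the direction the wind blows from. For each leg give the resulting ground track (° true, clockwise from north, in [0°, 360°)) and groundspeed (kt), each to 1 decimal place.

Leg 1: track=188.1°, groundspeed=169.4 kt
Leg 2: track=282.1°, groundspeed=120.2 kt
Leg 3: track=48.5°, groundspeed=198.5 kt
Leg 4: track=326.8°, groundspeed=131.0 kt
Leg 5: track=191.3°, groundspeed=166.5 kt
Leg 6: track=271.5°, groundspeed=120.9 kt

Leg 1: heading 205.9°; drift -17.8° → track 188.1°, groundspeed 169.4 kt
Leg 2: heading 282.4°; drift -0.3° → track 282.1°, groundspeed 120.2 kt
Leg 3: heading 34.1°; drift +14.4° → track 48.5°, groundspeed 198.5 kt
Leg 4: heading 314.6°; drift +12.2° → track 326.8°, groundspeed 131.0 kt
Leg 5: heading 209.1°; drift -17.8° → track 191.3°, groundspeed 166.5 kt
Leg 6: heading 275.0°; drift -3.5° → track 271.5°, groundspeed 120.9 kt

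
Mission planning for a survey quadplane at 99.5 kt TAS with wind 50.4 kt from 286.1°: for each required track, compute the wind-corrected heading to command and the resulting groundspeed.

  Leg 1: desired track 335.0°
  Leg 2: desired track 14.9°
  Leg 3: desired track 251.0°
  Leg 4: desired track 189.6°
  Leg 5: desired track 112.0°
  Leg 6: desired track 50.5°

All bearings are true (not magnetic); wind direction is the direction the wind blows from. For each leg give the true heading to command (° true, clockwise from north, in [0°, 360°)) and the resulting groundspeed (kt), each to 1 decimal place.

Leg 1: desired track 335.0°; wind correction -22.4° → command heading 312.6°, groundspeed 58.8 kt
Leg 2: desired track 14.9°; wind correction -30.4° → command heading 344.5°, groundspeed 84.7 kt
Leg 3: desired track 251.0°; wind correction +16.9° → command heading 267.9°, groundspeed 54.0 kt
Leg 4: desired track 189.6°; wind correction +30.2° → command heading 219.8°, groundspeed 91.7 kt
Leg 5: desired track 112.0°; wind correction +3.0° → command heading 115.0°, groundspeed 149.5 kt
Leg 6: desired track 50.5°; wind correction -24.7° → command heading 25.8°, groundspeed 118.9 kt

Leg 1: heading=312.6°, groundspeed=58.8 kt
Leg 2: heading=344.5°, groundspeed=84.7 kt
Leg 3: heading=267.9°, groundspeed=54.0 kt
Leg 4: heading=219.8°, groundspeed=91.7 kt
Leg 5: heading=115.0°, groundspeed=149.5 kt
Leg 6: heading=25.8°, groundspeed=118.9 kt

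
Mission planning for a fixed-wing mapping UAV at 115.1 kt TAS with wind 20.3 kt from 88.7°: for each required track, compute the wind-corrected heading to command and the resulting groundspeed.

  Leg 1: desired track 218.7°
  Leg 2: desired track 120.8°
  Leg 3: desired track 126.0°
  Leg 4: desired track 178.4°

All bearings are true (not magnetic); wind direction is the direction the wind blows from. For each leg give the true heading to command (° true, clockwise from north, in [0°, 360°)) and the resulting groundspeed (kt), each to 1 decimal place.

Leg 1: desired track 218.7°; wind correction -7.8° → command heading 210.9°, groundspeed 127.1 kt
Leg 2: desired track 120.8°; wind correction -5.4° → command heading 115.4°, groundspeed 97.4 kt
Leg 3: desired track 126.0°; wind correction -6.1° → command heading 119.9°, groundspeed 98.3 kt
Leg 4: desired track 178.4°; wind correction -10.2° → command heading 168.2°, groundspeed 113.2 kt

Leg 1: heading=210.9°, groundspeed=127.1 kt
Leg 2: heading=115.4°, groundspeed=97.4 kt
Leg 3: heading=119.9°, groundspeed=98.3 kt
Leg 4: heading=168.2°, groundspeed=113.2 kt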